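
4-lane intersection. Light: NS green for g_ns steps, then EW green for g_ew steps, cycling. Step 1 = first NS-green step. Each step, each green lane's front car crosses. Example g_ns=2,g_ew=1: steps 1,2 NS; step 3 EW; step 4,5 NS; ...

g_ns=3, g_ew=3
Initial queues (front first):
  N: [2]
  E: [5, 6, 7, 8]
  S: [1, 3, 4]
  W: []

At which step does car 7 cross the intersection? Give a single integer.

Step 1 [NS]: N:car2-GO,E:wait,S:car1-GO,W:wait | queues: N=0 E=4 S=2 W=0
Step 2 [NS]: N:empty,E:wait,S:car3-GO,W:wait | queues: N=0 E=4 S=1 W=0
Step 3 [NS]: N:empty,E:wait,S:car4-GO,W:wait | queues: N=0 E=4 S=0 W=0
Step 4 [EW]: N:wait,E:car5-GO,S:wait,W:empty | queues: N=0 E=3 S=0 W=0
Step 5 [EW]: N:wait,E:car6-GO,S:wait,W:empty | queues: N=0 E=2 S=0 W=0
Step 6 [EW]: N:wait,E:car7-GO,S:wait,W:empty | queues: N=0 E=1 S=0 W=0
Step 7 [NS]: N:empty,E:wait,S:empty,W:wait | queues: N=0 E=1 S=0 W=0
Step 8 [NS]: N:empty,E:wait,S:empty,W:wait | queues: N=0 E=1 S=0 W=0
Step 9 [NS]: N:empty,E:wait,S:empty,W:wait | queues: N=0 E=1 S=0 W=0
Step 10 [EW]: N:wait,E:car8-GO,S:wait,W:empty | queues: N=0 E=0 S=0 W=0
Car 7 crosses at step 6

6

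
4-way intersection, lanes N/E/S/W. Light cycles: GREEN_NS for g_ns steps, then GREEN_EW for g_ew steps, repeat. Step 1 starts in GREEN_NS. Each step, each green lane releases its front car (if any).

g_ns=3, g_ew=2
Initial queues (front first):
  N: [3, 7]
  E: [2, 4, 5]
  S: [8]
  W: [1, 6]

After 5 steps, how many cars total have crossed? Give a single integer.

Answer: 7

Derivation:
Step 1 [NS]: N:car3-GO,E:wait,S:car8-GO,W:wait | queues: N=1 E=3 S=0 W=2
Step 2 [NS]: N:car7-GO,E:wait,S:empty,W:wait | queues: N=0 E=3 S=0 W=2
Step 3 [NS]: N:empty,E:wait,S:empty,W:wait | queues: N=0 E=3 S=0 W=2
Step 4 [EW]: N:wait,E:car2-GO,S:wait,W:car1-GO | queues: N=0 E=2 S=0 W=1
Step 5 [EW]: N:wait,E:car4-GO,S:wait,W:car6-GO | queues: N=0 E=1 S=0 W=0
Cars crossed by step 5: 7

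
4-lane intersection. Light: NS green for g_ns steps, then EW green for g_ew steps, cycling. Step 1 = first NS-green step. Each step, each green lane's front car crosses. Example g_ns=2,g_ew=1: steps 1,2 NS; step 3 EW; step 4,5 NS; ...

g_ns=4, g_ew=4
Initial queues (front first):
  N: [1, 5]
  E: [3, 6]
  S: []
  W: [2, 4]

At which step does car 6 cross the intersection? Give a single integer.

Step 1 [NS]: N:car1-GO,E:wait,S:empty,W:wait | queues: N=1 E=2 S=0 W=2
Step 2 [NS]: N:car5-GO,E:wait,S:empty,W:wait | queues: N=0 E=2 S=0 W=2
Step 3 [NS]: N:empty,E:wait,S:empty,W:wait | queues: N=0 E=2 S=0 W=2
Step 4 [NS]: N:empty,E:wait,S:empty,W:wait | queues: N=0 E=2 S=0 W=2
Step 5 [EW]: N:wait,E:car3-GO,S:wait,W:car2-GO | queues: N=0 E=1 S=0 W=1
Step 6 [EW]: N:wait,E:car6-GO,S:wait,W:car4-GO | queues: N=0 E=0 S=0 W=0
Car 6 crosses at step 6

6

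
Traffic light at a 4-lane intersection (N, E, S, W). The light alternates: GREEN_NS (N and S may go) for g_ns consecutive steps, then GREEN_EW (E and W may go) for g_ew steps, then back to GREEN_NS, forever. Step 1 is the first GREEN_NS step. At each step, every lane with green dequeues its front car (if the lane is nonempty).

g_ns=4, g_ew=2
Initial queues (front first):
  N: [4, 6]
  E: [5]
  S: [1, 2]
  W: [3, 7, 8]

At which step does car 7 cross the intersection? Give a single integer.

Step 1 [NS]: N:car4-GO,E:wait,S:car1-GO,W:wait | queues: N=1 E=1 S=1 W=3
Step 2 [NS]: N:car6-GO,E:wait,S:car2-GO,W:wait | queues: N=0 E=1 S=0 W=3
Step 3 [NS]: N:empty,E:wait,S:empty,W:wait | queues: N=0 E=1 S=0 W=3
Step 4 [NS]: N:empty,E:wait,S:empty,W:wait | queues: N=0 E=1 S=0 W=3
Step 5 [EW]: N:wait,E:car5-GO,S:wait,W:car3-GO | queues: N=0 E=0 S=0 W=2
Step 6 [EW]: N:wait,E:empty,S:wait,W:car7-GO | queues: N=0 E=0 S=0 W=1
Step 7 [NS]: N:empty,E:wait,S:empty,W:wait | queues: N=0 E=0 S=0 W=1
Step 8 [NS]: N:empty,E:wait,S:empty,W:wait | queues: N=0 E=0 S=0 W=1
Step 9 [NS]: N:empty,E:wait,S:empty,W:wait | queues: N=0 E=0 S=0 W=1
Step 10 [NS]: N:empty,E:wait,S:empty,W:wait | queues: N=0 E=0 S=0 W=1
Step 11 [EW]: N:wait,E:empty,S:wait,W:car8-GO | queues: N=0 E=0 S=0 W=0
Car 7 crosses at step 6

6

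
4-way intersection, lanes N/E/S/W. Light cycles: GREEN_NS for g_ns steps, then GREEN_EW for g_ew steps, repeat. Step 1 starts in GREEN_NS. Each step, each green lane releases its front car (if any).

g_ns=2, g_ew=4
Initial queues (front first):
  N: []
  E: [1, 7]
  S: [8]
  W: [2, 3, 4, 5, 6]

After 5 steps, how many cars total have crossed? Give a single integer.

Step 1 [NS]: N:empty,E:wait,S:car8-GO,W:wait | queues: N=0 E=2 S=0 W=5
Step 2 [NS]: N:empty,E:wait,S:empty,W:wait | queues: N=0 E=2 S=0 W=5
Step 3 [EW]: N:wait,E:car1-GO,S:wait,W:car2-GO | queues: N=0 E=1 S=0 W=4
Step 4 [EW]: N:wait,E:car7-GO,S:wait,W:car3-GO | queues: N=0 E=0 S=0 W=3
Step 5 [EW]: N:wait,E:empty,S:wait,W:car4-GO | queues: N=0 E=0 S=0 W=2
Cars crossed by step 5: 6

Answer: 6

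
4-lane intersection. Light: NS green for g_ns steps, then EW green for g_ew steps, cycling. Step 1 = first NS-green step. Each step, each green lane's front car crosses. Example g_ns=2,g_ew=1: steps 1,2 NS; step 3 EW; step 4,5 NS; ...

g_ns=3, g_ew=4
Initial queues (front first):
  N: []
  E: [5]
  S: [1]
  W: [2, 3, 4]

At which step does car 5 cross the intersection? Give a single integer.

Step 1 [NS]: N:empty,E:wait,S:car1-GO,W:wait | queues: N=0 E=1 S=0 W=3
Step 2 [NS]: N:empty,E:wait,S:empty,W:wait | queues: N=0 E=1 S=0 W=3
Step 3 [NS]: N:empty,E:wait,S:empty,W:wait | queues: N=0 E=1 S=0 W=3
Step 4 [EW]: N:wait,E:car5-GO,S:wait,W:car2-GO | queues: N=0 E=0 S=0 W=2
Step 5 [EW]: N:wait,E:empty,S:wait,W:car3-GO | queues: N=0 E=0 S=0 W=1
Step 6 [EW]: N:wait,E:empty,S:wait,W:car4-GO | queues: N=0 E=0 S=0 W=0
Car 5 crosses at step 4

4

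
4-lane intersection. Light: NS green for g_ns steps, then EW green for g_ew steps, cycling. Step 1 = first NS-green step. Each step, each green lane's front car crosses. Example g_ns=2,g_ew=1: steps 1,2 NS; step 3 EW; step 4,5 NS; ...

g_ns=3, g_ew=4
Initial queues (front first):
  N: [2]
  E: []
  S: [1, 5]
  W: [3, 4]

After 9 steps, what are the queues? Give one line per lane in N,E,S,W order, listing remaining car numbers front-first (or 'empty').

Step 1 [NS]: N:car2-GO,E:wait,S:car1-GO,W:wait | queues: N=0 E=0 S=1 W=2
Step 2 [NS]: N:empty,E:wait,S:car5-GO,W:wait | queues: N=0 E=0 S=0 W=2
Step 3 [NS]: N:empty,E:wait,S:empty,W:wait | queues: N=0 E=0 S=0 W=2
Step 4 [EW]: N:wait,E:empty,S:wait,W:car3-GO | queues: N=0 E=0 S=0 W=1
Step 5 [EW]: N:wait,E:empty,S:wait,W:car4-GO | queues: N=0 E=0 S=0 W=0

N: empty
E: empty
S: empty
W: empty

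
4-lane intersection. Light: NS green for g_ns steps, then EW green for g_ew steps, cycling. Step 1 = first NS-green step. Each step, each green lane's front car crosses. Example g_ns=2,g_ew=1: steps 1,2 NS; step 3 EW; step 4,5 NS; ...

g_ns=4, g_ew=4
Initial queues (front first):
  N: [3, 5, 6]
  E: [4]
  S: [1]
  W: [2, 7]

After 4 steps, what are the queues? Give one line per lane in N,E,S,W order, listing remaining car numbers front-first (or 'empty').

Step 1 [NS]: N:car3-GO,E:wait,S:car1-GO,W:wait | queues: N=2 E=1 S=0 W=2
Step 2 [NS]: N:car5-GO,E:wait,S:empty,W:wait | queues: N=1 E=1 S=0 W=2
Step 3 [NS]: N:car6-GO,E:wait,S:empty,W:wait | queues: N=0 E=1 S=0 W=2
Step 4 [NS]: N:empty,E:wait,S:empty,W:wait | queues: N=0 E=1 S=0 W=2

N: empty
E: 4
S: empty
W: 2 7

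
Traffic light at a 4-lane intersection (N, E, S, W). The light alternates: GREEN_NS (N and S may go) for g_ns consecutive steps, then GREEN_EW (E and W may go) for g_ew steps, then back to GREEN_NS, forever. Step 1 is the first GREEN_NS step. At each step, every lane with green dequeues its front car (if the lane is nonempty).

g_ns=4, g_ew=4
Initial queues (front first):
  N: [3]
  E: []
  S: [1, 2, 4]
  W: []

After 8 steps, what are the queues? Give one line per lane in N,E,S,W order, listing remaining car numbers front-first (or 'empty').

Step 1 [NS]: N:car3-GO,E:wait,S:car1-GO,W:wait | queues: N=0 E=0 S=2 W=0
Step 2 [NS]: N:empty,E:wait,S:car2-GO,W:wait | queues: N=0 E=0 S=1 W=0
Step 3 [NS]: N:empty,E:wait,S:car4-GO,W:wait | queues: N=0 E=0 S=0 W=0

N: empty
E: empty
S: empty
W: empty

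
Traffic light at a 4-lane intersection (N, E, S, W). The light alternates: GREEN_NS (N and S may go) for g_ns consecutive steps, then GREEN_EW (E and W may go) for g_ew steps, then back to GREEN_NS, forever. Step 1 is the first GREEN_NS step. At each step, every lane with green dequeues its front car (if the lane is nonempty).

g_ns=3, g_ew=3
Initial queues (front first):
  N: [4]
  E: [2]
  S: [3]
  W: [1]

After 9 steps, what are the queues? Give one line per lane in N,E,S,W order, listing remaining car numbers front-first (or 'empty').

Step 1 [NS]: N:car4-GO,E:wait,S:car3-GO,W:wait | queues: N=0 E=1 S=0 W=1
Step 2 [NS]: N:empty,E:wait,S:empty,W:wait | queues: N=0 E=1 S=0 W=1
Step 3 [NS]: N:empty,E:wait,S:empty,W:wait | queues: N=0 E=1 S=0 W=1
Step 4 [EW]: N:wait,E:car2-GO,S:wait,W:car1-GO | queues: N=0 E=0 S=0 W=0

N: empty
E: empty
S: empty
W: empty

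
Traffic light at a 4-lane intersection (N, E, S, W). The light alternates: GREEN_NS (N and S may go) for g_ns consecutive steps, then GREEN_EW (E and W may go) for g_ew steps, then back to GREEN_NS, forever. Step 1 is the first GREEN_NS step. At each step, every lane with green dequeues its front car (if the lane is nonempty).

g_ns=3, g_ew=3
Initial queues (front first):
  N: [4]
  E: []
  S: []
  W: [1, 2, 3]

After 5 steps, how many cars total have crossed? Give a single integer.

Answer: 3

Derivation:
Step 1 [NS]: N:car4-GO,E:wait,S:empty,W:wait | queues: N=0 E=0 S=0 W=3
Step 2 [NS]: N:empty,E:wait,S:empty,W:wait | queues: N=0 E=0 S=0 W=3
Step 3 [NS]: N:empty,E:wait,S:empty,W:wait | queues: N=0 E=0 S=0 W=3
Step 4 [EW]: N:wait,E:empty,S:wait,W:car1-GO | queues: N=0 E=0 S=0 W=2
Step 5 [EW]: N:wait,E:empty,S:wait,W:car2-GO | queues: N=0 E=0 S=0 W=1
Cars crossed by step 5: 3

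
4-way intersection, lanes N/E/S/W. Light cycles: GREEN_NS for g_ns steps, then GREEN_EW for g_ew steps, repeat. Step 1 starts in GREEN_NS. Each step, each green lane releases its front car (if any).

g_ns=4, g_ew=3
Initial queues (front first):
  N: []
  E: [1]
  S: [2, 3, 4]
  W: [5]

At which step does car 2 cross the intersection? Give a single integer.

Step 1 [NS]: N:empty,E:wait,S:car2-GO,W:wait | queues: N=0 E=1 S=2 W=1
Step 2 [NS]: N:empty,E:wait,S:car3-GO,W:wait | queues: N=0 E=1 S=1 W=1
Step 3 [NS]: N:empty,E:wait,S:car4-GO,W:wait | queues: N=0 E=1 S=0 W=1
Step 4 [NS]: N:empty,E:wait,S:empty,W:wait | queues: N=0 E=1 S=0 W=1
Step 5 [EW]: N:wait,E:car1-GO,S:wait,W:car5-GO | queues: N=0 E=0 S=0 W=0
Car 2 crosses at step 1

1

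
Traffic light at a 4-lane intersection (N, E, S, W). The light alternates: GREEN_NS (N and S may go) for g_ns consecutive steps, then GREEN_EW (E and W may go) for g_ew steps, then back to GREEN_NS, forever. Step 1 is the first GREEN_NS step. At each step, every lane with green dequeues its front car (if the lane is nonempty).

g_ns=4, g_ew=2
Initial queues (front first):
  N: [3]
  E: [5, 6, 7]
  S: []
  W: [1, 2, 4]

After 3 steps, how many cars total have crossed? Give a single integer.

Answer: 1

Derivation:
Step 1 [NS]: N:car3-GO,E:wait,S:empty,W:wait | queues: N=0 E=3 S=0 W=3
Step 2 [NS]: N:empty,E:wait,S:empty,W:wait | queues: N=0 E=3 S=0 W=3
Step 3 [NS]: N:empty,E:wait,S:empty,W:wait | queues: N=0 E=3 S=0 W=3
Cars crossed by step 3: 1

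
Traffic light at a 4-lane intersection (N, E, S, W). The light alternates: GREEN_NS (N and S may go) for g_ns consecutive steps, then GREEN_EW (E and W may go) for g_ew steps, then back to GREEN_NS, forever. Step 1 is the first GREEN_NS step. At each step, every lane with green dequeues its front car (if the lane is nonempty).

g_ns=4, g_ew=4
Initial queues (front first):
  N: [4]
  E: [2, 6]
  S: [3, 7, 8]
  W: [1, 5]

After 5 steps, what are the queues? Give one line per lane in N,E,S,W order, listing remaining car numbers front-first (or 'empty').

Step 1 [NS]: N:car4-GO,E:wait,S:car3-GO,W:wait | queues: N=0 E=2 S=2 W=2
Step 2 [NS]: N:empty,E:wait,S:car7-GO,W:wait | queues: N=0 E=2 S=1 W=2
Step 3 [NS]: N:empty,E:wait,S:car8-GO,W:wait | queues: N=0 E=2 S=0 W=2
Step 4 [NS]: N:empty,E:wait,S:empty,W:wait | queues: N=0 E=2 S=0 W=2
Step 5 [EW]: N:wait,E:car2-GO,S:wait,W:car1-GO | queues: N=0 E=1 S=0 W=1

N: empty
E: 6
S: empty
W: 5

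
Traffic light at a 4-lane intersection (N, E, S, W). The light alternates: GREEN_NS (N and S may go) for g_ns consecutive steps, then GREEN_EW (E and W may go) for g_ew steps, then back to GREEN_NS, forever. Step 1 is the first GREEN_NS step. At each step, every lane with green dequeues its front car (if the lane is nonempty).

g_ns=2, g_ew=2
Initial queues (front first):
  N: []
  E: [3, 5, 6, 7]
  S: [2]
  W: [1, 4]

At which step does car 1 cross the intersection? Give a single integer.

Step 1 [NS]: N:empty,E:wait,S:car2-GO,W:wait | queues: N=0 E=4 S=0 W=2
Step 2 [NS]: N:empty,E:wait,S:empty,W:wait | queues: N=0 E=4 S=0 W=2
Step 3 [EW]: N:wait,E:car3-GO,S:wait,W:car1-GO | queues: N=0 E=3 S=0 W=1
Step 4 [EW]: N:wait,E:car5-GO,S:wait,W:car4-GO | queues: N=0 E=2 S=0 W=0
Step 5 [NS]: N:empty,E:wait,S:empty,W:wait | queues: N=0 E=2 S=0 W=0
Step 6 [NS]: N:empty,E:wait,S:empty,W:wait | queues: N=0 E=2 S=0 W=0
Step 7 [EW]: N:wait,E:car6-GO,S:wait,W:empty | queues: N=0 E=1 S=0 W=0
Step 8 [EW]: N:wait,E:car7-GO,S:wait,W:empty | queues: N=0 E=0 S=0 W=0
Car 1 crosses at step 3

3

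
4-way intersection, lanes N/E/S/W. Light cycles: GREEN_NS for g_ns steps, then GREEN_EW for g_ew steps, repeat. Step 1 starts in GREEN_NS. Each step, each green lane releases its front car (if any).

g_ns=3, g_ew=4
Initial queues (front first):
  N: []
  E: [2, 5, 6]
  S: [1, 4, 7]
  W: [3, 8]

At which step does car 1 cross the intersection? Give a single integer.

Step 1 [NS]: N:empty,E:wait,S:car1-GO,W:wait | queues: N=0 E=3 S=2 W=2
Step 2 [NS]: N:empty,E:wait,S:car4-GO,W:wait | queues: N=0 E=3 S=1 W=2
Step 3 [NS]: N:empty,E:wait,S:car7-GO,W:wait | queues: N=0 E=3 S=0 W=2
Step 4 [EW]: N:wait,E:car2-GO,S:wait,W:car3-GO | queues: N=0 E=2 S=0 W=1
Step 5 [EW]: N:wait,E:car5-GO,S:wait,W:car8-GO | queues: N=0 E=1 S=0 W=0
Step 6 [EW]: N:wait,E:car6-GO,S:wait,W:empty | queues: N=0 E=0 S=0 W=0
Car 1 crosses at step 1

1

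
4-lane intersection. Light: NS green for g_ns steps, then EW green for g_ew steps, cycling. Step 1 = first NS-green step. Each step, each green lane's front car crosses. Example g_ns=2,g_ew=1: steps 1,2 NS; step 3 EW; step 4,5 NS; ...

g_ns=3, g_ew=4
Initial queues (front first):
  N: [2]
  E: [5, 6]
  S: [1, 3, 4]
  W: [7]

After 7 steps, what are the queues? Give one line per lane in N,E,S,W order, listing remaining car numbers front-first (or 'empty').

Step 1 [NS]: N:car2-GO,E:wait,S:car1-GO,W:wait | queues: N=0 E=2 S=2 W=1
Step 2 [NS]: N:empty,E:wait,S:car3-GO,W:wait | queues: N=0 E=2 S=1 W=1
Step 3 [NS]: N:empty,E:wait,S:car4-GO,W:wait | queues: N=0 E=2 S=0 W=1
Step 4 [EW]: N:wait,E:car5-GO,S:wait,W:car7-GO | queues: N=0 E=1 S=0 W=0
Step 5 [EW]: N:wait,E:car6-GO,S:wait,W:empty | queues: N=0 E=0 S=0 W=0

N: empty
E: empty
S: empty
W: empty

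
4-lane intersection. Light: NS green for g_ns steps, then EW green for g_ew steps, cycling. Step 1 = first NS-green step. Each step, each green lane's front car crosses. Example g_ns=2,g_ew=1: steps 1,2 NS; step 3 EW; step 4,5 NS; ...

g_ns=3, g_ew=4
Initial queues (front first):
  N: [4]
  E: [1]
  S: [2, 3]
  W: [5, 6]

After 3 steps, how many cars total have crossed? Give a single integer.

Step 1 [NS]: N:car4-GO,E:wait,S:car2-GO,W:wait | queues: N=0 E=1 S=1 W=2
Step 2 [NS]: N:empty,E:wait,S:car3-GO,W:wait | queues: N=0 E=1 S=0 W=2
Step 3 [NS]: N:empty,E:wait,S:empty,W:wait | queues: N=0 E=1 S=0 W=2
Cars crossed by step 3: 3

Answer: 3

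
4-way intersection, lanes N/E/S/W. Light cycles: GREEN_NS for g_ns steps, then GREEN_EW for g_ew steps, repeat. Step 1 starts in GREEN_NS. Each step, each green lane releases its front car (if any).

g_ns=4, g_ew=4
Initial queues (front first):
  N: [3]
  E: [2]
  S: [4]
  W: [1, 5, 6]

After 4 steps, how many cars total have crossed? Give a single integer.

Step 1 [NS]: N:car3-GO,E:wait,S:car4-GO,W:wait | queues: N=0 E=1 S=0 W=3
Step 2 [NS]: N:empty,E:wait,S:empty,W:wait | queues: N=0 E=1 S=0 W=3
Step 3 [NS]: N:empty,E:wait,S:empty,W:wait | queues: N=0 E=1 S=0 W=3
Step 4 [NS]: N:empty,E:wait,S:empty,W:wait | queues: N=0 E=1 S=0 W=3
Cars crossed by step 4: 2

Answer: 2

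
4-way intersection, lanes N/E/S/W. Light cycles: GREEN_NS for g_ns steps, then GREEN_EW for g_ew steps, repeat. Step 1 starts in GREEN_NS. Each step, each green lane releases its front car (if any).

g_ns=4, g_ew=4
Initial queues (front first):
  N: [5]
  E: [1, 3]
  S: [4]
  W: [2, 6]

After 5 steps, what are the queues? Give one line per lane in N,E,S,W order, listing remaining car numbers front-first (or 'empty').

Step 1 [NS]: N:car5-GO,E:wait,S:car4-GO,W:wait | queues: N=0 E=2 S=0 W=2
Step 2 [NS]: N:empty,E:wait,S:empty,W:wait | queues: N=0 E=2 S=0 W=2
Step 3 [NS]: N:empty,E:wait,S:empty,W:wait | queues: N=0 E=2 S=0 W=2
Step 4 [NS]: N:empty,E:wait,S:empty,W:wait | queues: N=0 E=2 S=0 W=2
Step 5 [EW]: N:wait,E:car1-GO,S:wait,W:car2-GO | queues: N=0 E=1 S=0 W=1

N: empty
E: 3
S: empty
W: 6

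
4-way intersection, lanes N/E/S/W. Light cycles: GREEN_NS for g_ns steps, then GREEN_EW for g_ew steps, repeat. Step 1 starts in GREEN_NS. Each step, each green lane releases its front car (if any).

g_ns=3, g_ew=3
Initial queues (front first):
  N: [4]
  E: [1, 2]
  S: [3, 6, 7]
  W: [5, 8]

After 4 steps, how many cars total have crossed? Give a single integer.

Step 1 [NS]: N:car4-GO,E:wait,S:car3-GO,W:wait | queues: N=0 E=2 S=2 W=2
Step 2 [NS]: N:empty,E:wait,S:car6-GO,W:wait | queues: N=0 E=2 S=1 W=2
Step 3 [NS]: N:empty,E:wait,S:car7-GO,W:wait | queues: N=0 E=2 S=0 W=2
Step 4 [EW]: N:wait,E:car1-GO,S:wait,W:car5-GO | queues: N=0 E=1 S=0 W=1
Cars crossed by step 4: 6

Answer: 6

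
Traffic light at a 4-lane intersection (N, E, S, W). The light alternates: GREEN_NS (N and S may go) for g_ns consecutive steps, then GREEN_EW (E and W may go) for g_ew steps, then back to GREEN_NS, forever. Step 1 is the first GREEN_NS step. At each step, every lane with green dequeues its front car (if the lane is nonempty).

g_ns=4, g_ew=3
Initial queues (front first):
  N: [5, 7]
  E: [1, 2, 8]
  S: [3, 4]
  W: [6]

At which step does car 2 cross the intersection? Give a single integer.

Step 1 [NS]: N:car5-GO,E:wait,S:car3-GO,W:wait | queues: N=1 E=3 S=1 W=1
Step 2 [NS]: N:car7-GO,E:wait,S:car4-GO,W:wait | queues: N=0 E=3 S=0 W=1
Step 3 [NS]: N:empty,E:wait,S:empty,W:wait | queues: N=0 E=3 S=0 W=1
Step 4 [NS]: N:empty,E:wait,S:empty,W:wait | queues: N=0 E=3 S=0 W=1
Step 5 [EW]: N:wait,E:car1-GO,S:wait,W:car6-GO | queues: N=0 E=2 S=0 W=0
Step 6 [EW]: N:wait,E:car2-GO,S:wait,W:empty | queues: N=0 E=1 S=0 W=0
Step 7 [EW]: N:wait,E:car8-GO,S:wait,W:empty | queues: N=0 E=0 S=0 W=0
Car 2 crosses at step 6

6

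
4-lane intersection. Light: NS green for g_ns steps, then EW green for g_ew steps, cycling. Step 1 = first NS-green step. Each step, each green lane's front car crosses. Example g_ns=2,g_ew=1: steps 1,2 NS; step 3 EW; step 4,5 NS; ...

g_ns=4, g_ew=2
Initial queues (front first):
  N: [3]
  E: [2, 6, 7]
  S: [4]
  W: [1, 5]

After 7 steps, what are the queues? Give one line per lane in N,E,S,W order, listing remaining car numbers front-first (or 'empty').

Step 1 [NS]: N:car3-GO,E:wait,S:car4-GO,W:wait | queues: N=0 E=3 S=0 W=2
Step 2 [NS]: N:empty,E:wait,S:empty,W:wait | queues: N=0 E=3 S=0 W=2
Step 3 [NS]: N:empty,E:wait,S:empty,W:wait | queues: N=0 E=3 S=0 W=2
Step 4 [NS]: N:empty,E:wait,S:empty,W:wait | queues: N=0 E=3 S=0 W=2
Step 5 [EW]: N:wait,E:car2-GO,S:wait,W:car1-GO | queues: N=0 E=2 S=0 W=1
Step 6 [EW]: N:wait,E:car6-GO,S:wait,W:car5-GO | queues: N=0 E=1 S=0 W=0
Step 7 [NS]: N:empty,E:wait,S:empty,W:wait | queues: N=0 E=1 S=0 W=0

N: empty
E: 7
S: empty
W: empty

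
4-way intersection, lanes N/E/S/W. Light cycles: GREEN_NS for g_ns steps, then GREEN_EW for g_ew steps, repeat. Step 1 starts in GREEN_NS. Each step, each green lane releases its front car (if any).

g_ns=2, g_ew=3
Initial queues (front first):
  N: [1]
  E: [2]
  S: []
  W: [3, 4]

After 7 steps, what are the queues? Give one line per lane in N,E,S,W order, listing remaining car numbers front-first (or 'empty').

Step 1 [NS]: N:car1-GO,E:wait,S:empty,W:wait | queues: N=0 E=1 S=0 W=2
Step 2 [NS]: N:empty,E:wait,S:empty,W:wait | queues: N=0 E=1 S=0 W=2
Step 3 [EW]: N:wait,E:car2-GO,S:wait,W:car3-GO | queues: N=0 E=0 S=0 W=1
Step 4 [EW]: N:wait,E:empty,S:wait,W:car4-GO | queues: N=0 E=0 S=0 W=0

N: empty
E: empty
S: empty
W: empty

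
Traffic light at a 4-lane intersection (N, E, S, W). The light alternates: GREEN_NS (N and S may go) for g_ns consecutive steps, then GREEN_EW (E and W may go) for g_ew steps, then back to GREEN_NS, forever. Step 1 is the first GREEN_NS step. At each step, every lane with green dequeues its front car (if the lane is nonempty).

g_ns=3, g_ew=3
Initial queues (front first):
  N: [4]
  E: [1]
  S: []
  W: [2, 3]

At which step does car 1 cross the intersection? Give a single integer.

Step 1 [NS]: N:car4-GO,E:wait,S:empty,W:wait | queues: N=0 E=1 S=0 W=2
Step 2 [NS]: N:empty,E:wait,S:empty,W:wait | queues: N=0 E=1 S=0 W=2
Step 3 [NS]: N:empty,E:wait,S:empty,W:wait | queues: N=0 E=1 S=0 W=2
Step 4 [EW]: N:wait,E:car1-GO,S:wait,W:car2-GO | queues: N=0 E=0 S=0 W=1
Step 5 [EW]: N:wait,E:empty,S:wait,W:car3-GO | queues: N=0 E=0 S=0 W=0
Car 1 crosses at step 4

4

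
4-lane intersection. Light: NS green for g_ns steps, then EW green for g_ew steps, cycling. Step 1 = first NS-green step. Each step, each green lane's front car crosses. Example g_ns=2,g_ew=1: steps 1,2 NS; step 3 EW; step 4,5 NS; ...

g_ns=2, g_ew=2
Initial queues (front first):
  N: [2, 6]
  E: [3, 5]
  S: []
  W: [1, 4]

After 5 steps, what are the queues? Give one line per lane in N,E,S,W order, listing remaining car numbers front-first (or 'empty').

Step 1 [NS]: N:car2-GO,E:wait,S:empty,W:wait | queues: N=1 E=2 S=0 W=2
Step 2 [NS]: N:car6-GO,E:wait,S:empty,W:wait | queues: N=0 E=2 S=0 W=2
Step 3 [EW]: N:wait,E:car3-GO,S:wait,W:car1-GO | queues: N=0 E=1 S=0 W=1
Step 4 [EW]: N:wait,E:car5-GO,S:wait,W:car4-GO | queues: N=0 E=0 S=0 W=0

N: empty
E: empty
S: empty
W: empty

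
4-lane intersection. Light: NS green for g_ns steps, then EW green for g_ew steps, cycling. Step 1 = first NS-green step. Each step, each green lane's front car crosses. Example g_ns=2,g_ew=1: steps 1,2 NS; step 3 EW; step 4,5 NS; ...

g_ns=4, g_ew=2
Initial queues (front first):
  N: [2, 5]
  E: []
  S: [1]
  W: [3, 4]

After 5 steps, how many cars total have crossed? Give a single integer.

Step 1 [NS]: N:car2-GO,E:wait,S:car1-GO,W:wait | queues: N=1 E=0 S=0 W=2
Step 2 [NS]: N:car5-GO,E:wait,S:empty,W:wait | queues: N=0 E=0 S=0 W=2
Step 3 [NS]: N:empty,E:wait,S:empty,W:wait | queues: N=0 E=0 S=0 W=2
Step 4 [NS]: N:empty,E:wait,S:empty,W:wait | queues: N=0 E=0 S=0 W=2
Step 5 [EW]: N:wait,E:empty,S:wait,W:car3-GO | queues: N=0 E=0 S=0 W=1
Cars crossed by step 5: 4

Answer: 4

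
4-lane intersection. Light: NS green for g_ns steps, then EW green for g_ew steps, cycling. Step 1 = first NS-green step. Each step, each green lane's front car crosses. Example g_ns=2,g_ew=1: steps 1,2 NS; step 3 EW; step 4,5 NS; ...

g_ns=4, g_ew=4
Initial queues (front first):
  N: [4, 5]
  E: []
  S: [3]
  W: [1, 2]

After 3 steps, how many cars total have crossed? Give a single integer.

Step 1 [NS]: N:car4-GO,E:wait,S:car3-GO,W:wait | queues: N=1 E=0 S=0 W=2
Step 2 [NS]: N:car5-GO,E:wait,S:empty,W:wait | queues: N=0 E=0 S=0 W=2
Step 3 [NS]: N:empty,E:wait,S:empty,W:wait | queues: N=0 E=0 S=0 W=2
Cars crossed by step 3: 3

Answer: 3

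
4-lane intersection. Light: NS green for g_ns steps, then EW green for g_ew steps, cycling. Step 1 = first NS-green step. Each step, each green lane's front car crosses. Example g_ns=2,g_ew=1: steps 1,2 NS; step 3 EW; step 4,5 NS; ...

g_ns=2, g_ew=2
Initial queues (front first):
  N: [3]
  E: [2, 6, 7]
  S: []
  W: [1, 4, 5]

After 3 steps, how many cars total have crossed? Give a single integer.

Step 1 [NS]: N:car3-GO,E:wait,S:empty,W:wait | queues: N=0 E=3 S=0 W=3
Step 2 [NS]: N:empty,E:wait,S:empty,W:wait | queues: N=0 E=3 S=0 W=3
Step 3 [EW]: N:wait,E:car2-GO,S:wait,W:car1-GO | queues: N=0 E=2 S=0 W=2
Cars crossed by step 3: 3

Answer: 3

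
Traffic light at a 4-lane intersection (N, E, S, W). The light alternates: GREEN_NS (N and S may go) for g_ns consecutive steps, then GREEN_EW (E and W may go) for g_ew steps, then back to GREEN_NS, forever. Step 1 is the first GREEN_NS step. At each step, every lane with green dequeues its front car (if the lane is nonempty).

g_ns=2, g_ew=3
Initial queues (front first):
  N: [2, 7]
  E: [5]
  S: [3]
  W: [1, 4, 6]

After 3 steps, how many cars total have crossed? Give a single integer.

Answer: 5

Derivation:
Step 1 [NS]: N:car2-GO,E:wait,S:car3-GO,W:wait | queues: N=1 E=1 S=0 W=3
Step 2 [NS]: N:car7-GO,E:wait,S:empty,W:wait | queues: N=0 E=1 S=0 W=3
Step 3 [EW]: N:wait,E:car5-GO,S:wait,W:car1-GO | queues: N=0 E=0 S=0 W=2
Cars crossed by step 3: 5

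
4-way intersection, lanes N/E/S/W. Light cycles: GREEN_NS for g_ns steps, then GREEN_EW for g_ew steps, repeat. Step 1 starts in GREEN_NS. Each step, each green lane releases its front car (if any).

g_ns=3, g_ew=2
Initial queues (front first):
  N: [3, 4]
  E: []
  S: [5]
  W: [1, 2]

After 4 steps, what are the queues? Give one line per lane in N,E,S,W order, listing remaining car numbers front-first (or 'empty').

Step 1 [NS]: N:car3-GO,E:wait,S:car5-GO,W:wait | queues: N=1 E=0 S=0 W=2
Step 2 [NS]: N:car4-GO,E:wait,S:empty,W:wait | queues: N=0 E=0 S=0 W=2
Step 3 [NS]: N:empty,E:wait,S:empty,W:wait | queues: N=0 E=0 S=0 W=2
Step 4 [EW]: N:wait,E:empty,S:wait,W:car1-GO | queues: N=0 E=0 S=0 W=1

N: empty
E: empty
S: empty
W: 2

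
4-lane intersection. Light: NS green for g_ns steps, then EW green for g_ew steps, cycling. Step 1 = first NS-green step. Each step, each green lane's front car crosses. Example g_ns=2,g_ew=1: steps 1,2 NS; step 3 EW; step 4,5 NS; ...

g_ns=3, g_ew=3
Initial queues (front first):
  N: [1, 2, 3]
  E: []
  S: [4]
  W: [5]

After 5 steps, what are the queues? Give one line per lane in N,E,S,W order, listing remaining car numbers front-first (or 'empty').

Step 1 [NS]: N:car1-GO,E:wait,S:car4-GO,W:wait | queues: N=2 E=0 S=0 W=1
Step 2 [NS]: N:car2-GO,E:wait,S:empty,W:wait | queues: N=1 E=0 S=0 W=1
Step 3 [NS]: N:car3-GO,E:wait,S:empty,W:wait | queues: N=0 E=0 S=0 W=1
Step 4 [EW]: N:wait,E:empty,S:wait,W:car5-GO | queues: N=0 E=0 S=0 W=0

N: empty
E: empty
S: empty
W: empty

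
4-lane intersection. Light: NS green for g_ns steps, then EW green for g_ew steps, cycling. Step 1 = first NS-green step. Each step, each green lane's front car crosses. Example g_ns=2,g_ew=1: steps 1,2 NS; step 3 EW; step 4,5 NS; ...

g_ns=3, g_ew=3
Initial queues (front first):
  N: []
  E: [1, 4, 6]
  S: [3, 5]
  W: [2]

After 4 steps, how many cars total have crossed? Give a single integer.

Step 1 [NS]: N:empty,E:wait,S:car3-GO,W:wait | queues: N=0 E=3 S=1 W=1
Step 2 [NS]: N:empty,E:wait,S:car5-GO,W:wait | queues: N=0 E=3 S=0 W=1
Step 3 [NS]: N:empty,E:wait,S:empty,W:wait | queues: N=0 E=3 S=0 W=1
Step 4 [EW]: N:wait,E:car1-GO,S:wait,W:car2-GO | queues: N=0 E=2 S=0 W=0
Cars crossed by step 4: 4

Answer: 4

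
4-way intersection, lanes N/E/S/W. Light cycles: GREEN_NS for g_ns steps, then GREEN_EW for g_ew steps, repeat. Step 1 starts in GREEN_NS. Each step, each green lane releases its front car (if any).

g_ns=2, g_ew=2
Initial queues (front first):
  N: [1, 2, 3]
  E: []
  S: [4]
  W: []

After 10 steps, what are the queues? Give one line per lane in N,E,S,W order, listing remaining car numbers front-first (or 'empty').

Step 1 [NS]: N:car1-GO,E:wait,S:car4-GO,W:wait | queues: N=2 E=0 S=0 W=0
Step 2 [NS]: N:car2-GO,E:wait,S:empty,W:wait | queues: N=1 E=0 S=0 W=0
Step 3 [EW]: N:wait,E:empty,S:wait,W:empty | queues: N=1 E=0 S=0 W=0
Step 4 [EW]: N:wait,E:empty,S:wait,W:empty | queues: N=1 E=0 S=0 W=0
Step 5 [NS]: N:car3-GO,E:wait,S:empty,W:wait | queues: N=0 E=0 S=0 W=0

N: empty
E: empty
S: empty
W: empty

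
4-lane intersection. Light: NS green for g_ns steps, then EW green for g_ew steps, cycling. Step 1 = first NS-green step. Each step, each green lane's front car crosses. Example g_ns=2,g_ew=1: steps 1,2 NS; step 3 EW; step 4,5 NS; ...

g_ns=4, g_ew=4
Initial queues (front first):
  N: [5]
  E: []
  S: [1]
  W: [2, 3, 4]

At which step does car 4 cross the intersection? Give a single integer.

Step 1 [NS]: N:car5-GO,E:wait,S:car1-GO,W:wait | queues: N=0 E=0 S=0 W=3
Step 2 [NS]: N:empty,E:wait,S:empty,W:wait | queues: N=0 E=0 S=0 W=3
Step 3 [NS]: N:empty,E:wait,S:empty,W:wait | queues: N=0 E=0 S=0 W=3
Step 4 [NS]: N:empty,E:wait,S:empty,W:wait | queues: N=0 E=0 S=0 W=3
Step 5 [EW]: N:wait,E:empty,S:wait,W:car2-GO | queues: N=0 E=0 S=0 W=2
Step 6 [EW]: N:wait,E:empty,S:wait,W:car3-GO | queues: N=0 E=0 S=0 W=1
Step 7 [EW]: N:wait,E:empty,S:wait,W:car4-GO | queues: N=0 E=0 S=0 W=0
Car 4 crosses at step 7

7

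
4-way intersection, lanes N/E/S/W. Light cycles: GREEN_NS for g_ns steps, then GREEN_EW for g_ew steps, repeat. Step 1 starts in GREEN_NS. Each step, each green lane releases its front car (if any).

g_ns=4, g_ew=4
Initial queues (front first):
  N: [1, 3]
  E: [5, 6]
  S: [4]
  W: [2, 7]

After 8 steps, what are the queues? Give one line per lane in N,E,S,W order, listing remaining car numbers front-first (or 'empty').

Step 1 [NS]: N:car1-GO,E:wait,S:car4-GO,W:wait | queues: N=1 E=2 S=0 W=2
Step 2 [NS]: N:car3-GO,E:wait,S:empty,W:wait | queues: N=0 E=2 S=0 W=2
Step 3 [NS]: N:empty,E:wait,S:empty,W:wait | queues: N=0 E=2 S=0 W=2
Step 4 [NS]: N:empty,E:wait,S:empty,W:wait | queues: N=0 E=2 S=0 W=2
Step 5 [EW]: N:wait,E:car5-GO,S:wait,W:car2-GO | queues: N=0 E=1 S=0 W=1
Step 6 [EW]: N:wait,E:car6-GO,S:wait,W:car7-GO | queues: N=0 E=0 S=0 W=0

N: empty
E: empty
S: empty
W: empty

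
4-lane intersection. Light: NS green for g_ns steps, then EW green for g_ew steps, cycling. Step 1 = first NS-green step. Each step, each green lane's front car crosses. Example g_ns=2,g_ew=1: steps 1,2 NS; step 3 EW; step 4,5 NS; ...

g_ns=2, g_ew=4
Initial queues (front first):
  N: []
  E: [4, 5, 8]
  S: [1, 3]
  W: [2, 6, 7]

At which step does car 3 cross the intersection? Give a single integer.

Step 1 [NS]: N:empty,E:wait,S:car1-GO,W:wait | queues: N=0 E=3 S=1 W=3
Step 2 [NS]: N:empty,E:wait,S:car3-GO,W:wait | queues: N=0 E=3 S=0 W=3
Step 3 [EW]: N:wait,E:car4-GO,S:wait,W:car2-GO | queues: N=0 E=2 S=0 W=2
Step 4 [EW]: N:wait,E:car5-GO,S:wait,W:car6-GO | queues: N=0 E=1 S=0 W=1
Step 5 [EW]: N:wait,E:car8-GO,S:wait,W:car7-GO | queues: N=0 E=0 S=0 W=0
Car 3 crosses at step 2

2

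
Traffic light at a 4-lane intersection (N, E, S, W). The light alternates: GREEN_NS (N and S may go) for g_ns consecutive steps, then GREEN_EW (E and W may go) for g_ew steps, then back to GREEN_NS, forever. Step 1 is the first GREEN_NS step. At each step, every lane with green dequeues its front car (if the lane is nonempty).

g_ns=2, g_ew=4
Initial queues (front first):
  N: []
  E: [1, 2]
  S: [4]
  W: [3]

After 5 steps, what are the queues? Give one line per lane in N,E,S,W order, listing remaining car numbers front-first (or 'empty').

Step 1 [NS]: N:empty,E:wait,S:car4-GO,W:wait | queues: N=0 E=2 S=0 W=1
Step 2 [NS]: N:empty,E:wait,S:empty,W:wait | queues: N=0 E=2 S=0 W=1
Step 3 [EW]: N:wait,E:car1-GO,S:wait,W:car3-GO | queues: N=0 E=1 S=0 W=0
Step 4 [EW]: N:wait,E:car2-GO,S:wait,W:empty | queues: N=0 E=0 S=0 W=0

N: empty
E: empty
S: empty
W: empty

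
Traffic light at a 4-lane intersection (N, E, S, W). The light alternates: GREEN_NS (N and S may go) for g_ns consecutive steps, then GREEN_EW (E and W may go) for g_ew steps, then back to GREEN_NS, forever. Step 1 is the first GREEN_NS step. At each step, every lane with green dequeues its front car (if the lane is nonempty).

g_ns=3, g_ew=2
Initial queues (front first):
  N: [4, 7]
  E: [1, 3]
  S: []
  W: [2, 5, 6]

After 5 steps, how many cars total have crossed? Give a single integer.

Step 1 [NS]: N:car4-GO,E:wait,S:empty,W:wait | queues: N=1 E=2 S=0 W=3
Step 2 [NS]: N:car7-GO,E:wait,S:empty,W:wait | queues: N=0 E=2 S=0 W=3
Step 3 [NS]: N:empty,E:wait,S:empty,W:wait | queues: N=0 E=2 S=0 W=3
Step 4 [EW]: N:wait,E:car1-GO,S:wait,W:car2-GO | queues: N=0 E=1 S=0 W=2
Step 5 [EW]: N:wait,E:car3-GO,S:wait,W:car5-GO | queues: N=0 E=0 S=0 W=1
Cars crossed by step 5: 6

Answer: 6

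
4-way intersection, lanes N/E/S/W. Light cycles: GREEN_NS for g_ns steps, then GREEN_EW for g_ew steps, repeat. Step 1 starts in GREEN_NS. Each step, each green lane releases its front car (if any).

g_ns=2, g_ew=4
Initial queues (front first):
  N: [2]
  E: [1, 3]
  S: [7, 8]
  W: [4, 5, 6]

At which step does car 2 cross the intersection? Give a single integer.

Step 1 [NS]: N:car2-GO,E:wait,S:car7-GO,W:wait | queues: N=0 E=2 S=1 W=3
Step 2 [NS]: N:empty,E:wait,S:car8-GO,W:wait | queues: N=0 E=2 S=0 W=3
Step 3 [EW]: N:wait,E:car1-GO,S:wait,W:car4-GO | queues: N=0 E=1 S=0 W=2
Step 4 [EW]: N:wait,E:car3-GO,S:wait,W:car5-GO | queues: N=0 E=0 S=0 W=1
Step 5 [EW]: N:wait,E:empty,S:wait,W:car6-GO | queues: N=0 E=0 S=0 W=0
Car 2 crosses at step 1

1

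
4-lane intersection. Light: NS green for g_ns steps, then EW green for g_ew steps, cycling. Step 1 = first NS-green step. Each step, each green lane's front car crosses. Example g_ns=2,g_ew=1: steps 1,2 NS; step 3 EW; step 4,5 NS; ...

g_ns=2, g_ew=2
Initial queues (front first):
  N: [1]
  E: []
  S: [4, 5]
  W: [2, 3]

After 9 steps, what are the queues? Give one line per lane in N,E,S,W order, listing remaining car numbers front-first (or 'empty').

Step 1 [NS]: N:car1-GO,E:wait,S:car4-GO,W:wait | queues: N=0 E=0 S=1 W=2
Step 2 [NS]: N:empty,E:wait,S:car5-GO,W:wait | queues: N=0 E=0 S=0 W=2
Step 3 [EW]: N:wait,E:empty,S:wait,W:car2-GO | queues: N=0 E=0 S=0 W=1
Step 4 [EW]: N:wait,E:empty,S:wait,W:car3-GO | queues: N=0 E=0 S=0 W=0

N: empty
E: empty
S: empty
W: empty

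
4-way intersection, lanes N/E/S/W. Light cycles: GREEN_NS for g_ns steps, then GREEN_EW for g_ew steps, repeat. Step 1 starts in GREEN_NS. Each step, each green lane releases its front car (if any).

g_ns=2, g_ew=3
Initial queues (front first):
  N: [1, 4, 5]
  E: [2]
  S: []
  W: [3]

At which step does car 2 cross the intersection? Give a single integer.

Step 1 [NS]: N:car1-GO,E:wait,S:empty,W:wait | queues: N=2 E=1 S=0 W=1
Step 2 [NS]: N:car4-GO,E:wait,S:empty,W:wait | queues: N=1 E=1 S=0 W=1
Step 3 [EW]: N:wait,E:car2-GO,S:wait,W:car3-GO | queues: N=1 E=0 S=0 W=0
Step 4 [EW]: N:wait,E:empty,S:wait,W:empty | queues: N=1 E=0 S=0 W=0
Step 5 [EW]: N:wait,E:empty,S:wait,W:empty | queues: N=1 E=0 S=0 W=0
Step 6 [NS]: N:car5-GO,E:wait,S:empty,W:wait | queues: N=0 E=0 S=0 W=0
Car 2 crosses at step 3

3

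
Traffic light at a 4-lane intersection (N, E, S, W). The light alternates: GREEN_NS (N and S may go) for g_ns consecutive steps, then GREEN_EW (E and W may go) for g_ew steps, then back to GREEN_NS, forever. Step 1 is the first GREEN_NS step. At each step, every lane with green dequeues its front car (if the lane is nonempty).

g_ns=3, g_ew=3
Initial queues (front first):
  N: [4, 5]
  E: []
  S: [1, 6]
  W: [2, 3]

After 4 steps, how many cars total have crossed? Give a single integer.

Step 1 [NS]: N:car4-GO,E:wait,S:car1-GO,W:wait | queues: N=1 E=0 S=1 W=2
Step 2 [NS]: N:car5-GO,E:wait,S:car6-GO,W:wait | queues: N=0 E=0 S=0 W=2
Step 3 [NS]: N:empty,E:wait,S:empty,W:wait | queues: N=0 E=0 S=0 W=2
Step 4 [EW]: N:wait,E:empty,S:wait,W:car2-GO | queues: N=0 E=0 S=0 W=1
Cars crossed by step 4: 5

Answer: 5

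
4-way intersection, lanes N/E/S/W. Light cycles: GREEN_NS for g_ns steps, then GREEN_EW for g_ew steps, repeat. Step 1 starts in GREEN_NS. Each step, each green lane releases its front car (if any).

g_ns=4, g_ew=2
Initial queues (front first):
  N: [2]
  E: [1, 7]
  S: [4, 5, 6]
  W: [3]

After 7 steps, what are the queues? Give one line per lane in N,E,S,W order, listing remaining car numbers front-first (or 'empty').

Step 1 [NS]: N:car2-GO,E:wait,S:car4-GO,W:wait | queues: N=0 E=2 S=2 W=1
Step 2 [NS]: N:empty,E:wait,S:car5-GO,W:wait | queues: N=0 E=2 S=1 W=1
Step 3 [NS]: N:empty,E:wait,S:car6-GO,W:wait | queues: N=0 E=2 S=0 W=1
Step 4 [NS]: N:empty,E:wait,S:empty,W:wait | queues: N=0 E=2 S=0 W=1
Step 5 [EW]: N:wait,E:car1-GO,S:wait,W:car3-GO | queues: N=0 E=1 S=0 W=0
Step 6 [EW]: N:wait,E:car7-GO,S:wait,W:empty | queues: N=0 E=0 S=0 W=0

N: empty
E: empty
S: empty
W: empty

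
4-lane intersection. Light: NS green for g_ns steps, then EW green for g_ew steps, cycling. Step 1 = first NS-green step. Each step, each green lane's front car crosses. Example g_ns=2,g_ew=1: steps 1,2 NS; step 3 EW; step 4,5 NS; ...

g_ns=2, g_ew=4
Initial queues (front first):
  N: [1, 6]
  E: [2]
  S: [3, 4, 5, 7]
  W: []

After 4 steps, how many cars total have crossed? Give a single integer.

Step 1 [NS]: N:car1-GO,E:wait,S:car3-GO,W:wait | queues: N=1 E=1 S=3 W=0
Step 2 [NS]: N:car6-GO,E:wait,S:car4-GO,W:wait | queues: N=0 E=1 S=2 W=0
Step 3 [EW]: N:wait,E:car2-GO,S:wait,W:empty | queues: N=0 E=0 S=2 W=0
Step 4 [EW]: N:wait,E:empty,S:wait,W:empty | queues: N=0 E=0 S=2 W=0
Cars crossed by step 4: 5

Answer: 5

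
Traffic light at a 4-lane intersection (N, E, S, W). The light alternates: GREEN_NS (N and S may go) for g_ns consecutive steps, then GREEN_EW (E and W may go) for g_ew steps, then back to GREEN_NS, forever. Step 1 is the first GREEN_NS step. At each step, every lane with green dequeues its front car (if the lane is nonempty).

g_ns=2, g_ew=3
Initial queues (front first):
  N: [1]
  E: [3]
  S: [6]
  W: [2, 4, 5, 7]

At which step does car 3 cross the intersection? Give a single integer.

Step 1 [NS]: N:car1-GO,E:wait,S:car6-GO,W:wait | queues: N=0 E=1 S=0 W=4
Step 2 [NS]: N:empty,E:wait,S:empty,W:wait | queues: N=0 E=1 S=0 W=4
Step 3 [EW]: N:wait,E:car3-GO,S:wait,W:car2-GO | queues: N=0 E=0 S=0 W=3
Step 4 [EW]: N:wait,E:empty,S:wait,W:car4-GO | queues: N=0 E=0 S=0 W=2
Step 5 [EW]: N:wait,E:empty,S:wait,W:car5-GO | queues: N=0 E=0 S=0 W=1
Step 6 [NS]: N:empty,E:wait,S:empty,W:wait | queues: N=0 E=0 S=0 W=1
Step 7 [NS]: N:empty,E:wait,S:empty,W:wait | queues: N=0 E=0 S=0 W=1
Step 8 [EW]: N:wait,E:empty,S:wait,W:car7-GO | queues: N=0 E=0 S=0 W=0
Car 3 crosses at step 3

3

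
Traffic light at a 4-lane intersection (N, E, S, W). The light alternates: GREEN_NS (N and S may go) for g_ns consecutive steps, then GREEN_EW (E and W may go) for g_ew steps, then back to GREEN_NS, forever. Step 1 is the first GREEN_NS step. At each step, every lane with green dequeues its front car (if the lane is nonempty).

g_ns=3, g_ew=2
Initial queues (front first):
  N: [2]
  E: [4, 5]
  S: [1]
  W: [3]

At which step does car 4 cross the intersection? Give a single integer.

Step 1 [NS]: N:car2-GO,E:wait,S:car1-GO,W:wait | queues: N=0 E=2 S=0 W=1
Step 2 [NS]: N:empty,E:wait,S:empty,W:wait | queues: N=0 E=2 S=0 W=1
Step 3 [NS]: N:empty,E:wait,S:empty,W:wait | queues: N=0 E=2 S=0 W=1
Step 4 [EW]: N:wait,E:car4-GO,S:wait,W:car3-GO | queues: N=0 E=1 S=0 W=0
Step 5 [EW]: N:wait,E:car5-GO,S:wait,W:empty | queues: N=0 E=0 S=0 W=0
Car 4 crosses at step 4

4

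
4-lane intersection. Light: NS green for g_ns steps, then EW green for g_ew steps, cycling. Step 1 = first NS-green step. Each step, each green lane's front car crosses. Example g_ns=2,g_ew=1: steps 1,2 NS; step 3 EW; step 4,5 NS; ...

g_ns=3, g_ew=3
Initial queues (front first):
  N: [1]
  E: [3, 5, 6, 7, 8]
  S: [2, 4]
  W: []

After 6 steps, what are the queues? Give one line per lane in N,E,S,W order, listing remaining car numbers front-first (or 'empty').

Step 1 [NS]: N:car1-GO,E:wait,S:car2-GO,W:wait | queues: N=0 E=5 S=1 W=0
Step 2 [NS]: N:empty,E:wait,S:car4-GO,W:wait | queues: N=0 E=5 S=0 W=0
Step 3 [NS]: N:empty,E:wait,S:empty,W:wait | queues: N=0 E=5 S=0 W=0
Step 4 [EW]: N:wait,E:car3-GO,S:wait,W:empty | queues: N=0 E=4 S=0 W=0
Step 5 [EW]: N:wait,E:car5-GO,S:wait,W:empty | queues: N=0 E=3 S=0 W=0
Step 6 [EW]: N:wait,E:car6-GO,S:wait,W:empty | queues: N=0 E=2 S=0 W=0

N: empty
E: 7 8
S: empty
W: empty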